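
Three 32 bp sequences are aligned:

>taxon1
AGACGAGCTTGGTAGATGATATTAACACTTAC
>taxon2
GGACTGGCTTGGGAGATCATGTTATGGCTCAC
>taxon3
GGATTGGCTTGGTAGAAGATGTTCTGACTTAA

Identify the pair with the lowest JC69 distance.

taxon2 and taxon3

taxon1–taxon2: 10/32 differ, p = 0.313, d = 0.404.
taxon1–taxon3: 10/32 differ, p = 0.313, d = 0.404.
taxon2–taxon3: 8/32 differ, p = 0.250, d = 0.304.
The smallest distance is between taxon2 and taxon3.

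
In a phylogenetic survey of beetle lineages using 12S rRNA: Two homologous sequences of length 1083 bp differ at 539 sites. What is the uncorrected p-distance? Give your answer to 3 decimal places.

p = 539/1083 = 0.497691… ≈ 0.498 (to 3 d.p.).

0.498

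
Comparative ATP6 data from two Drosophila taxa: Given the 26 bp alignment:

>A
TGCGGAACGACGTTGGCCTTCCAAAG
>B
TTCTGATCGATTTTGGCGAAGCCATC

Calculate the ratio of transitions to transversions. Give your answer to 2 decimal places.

0.09

Transitions are A↔G and C↔T; transversions are all other mismatches.
Transitions: 1. Transversions: 11.
R = 1/11 = 0.090909… ≈ 0.09 (to 2 d.p.).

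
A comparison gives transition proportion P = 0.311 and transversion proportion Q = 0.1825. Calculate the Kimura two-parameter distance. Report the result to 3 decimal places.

0.930

Under the Kimura two-parameter model, d = −½ ln(1 − 2P − Q) − ¼ ln(1 − 2Q).
1 − 2P − Q = 0.1955, giving −½ ln(0.1955) = 0.816097.
1 − 2Q = 0.635, giving −¼ ln(0.635) = 0.113533.
d = 0.816097 + 0.113533 = 0.929630.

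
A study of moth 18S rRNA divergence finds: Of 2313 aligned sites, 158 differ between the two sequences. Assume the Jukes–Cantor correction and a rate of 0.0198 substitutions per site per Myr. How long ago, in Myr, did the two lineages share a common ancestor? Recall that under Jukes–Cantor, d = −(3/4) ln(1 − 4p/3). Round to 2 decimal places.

p = 158/2313 ≈ 0.06831.
d = −(3/4) ln(1 − 4p/3) = −0.75 ln(1 − 0.09108) = −0.75 ln(0.90892)
  = −0.75 × (-0.095498) = 0.071624 substitutions/site.
Under a molecular clock d = 2μt, so t = d/(2μ) = 0.071624 / (2 × 0.0198) = 1.81 Myr.

1.81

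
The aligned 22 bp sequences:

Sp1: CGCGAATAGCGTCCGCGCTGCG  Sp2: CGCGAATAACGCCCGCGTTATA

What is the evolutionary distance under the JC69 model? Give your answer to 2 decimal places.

0.34

The sequences differ at 6 of 22 sites (9, 12, 18, 20, 21, 22), so p = 6/22 ≈ 0.272727.
d = −(3/4) ln(1 − 4p/3) = −0.75 ln(1 − 0.363636) = −0.75 ln(0.636364)
  = −0.75 × (-0.451985) = 0.338989 substitutions/site.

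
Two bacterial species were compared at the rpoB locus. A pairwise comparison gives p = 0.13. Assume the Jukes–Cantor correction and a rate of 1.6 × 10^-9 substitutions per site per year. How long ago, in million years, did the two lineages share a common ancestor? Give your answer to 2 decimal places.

44.61

d = −(3/4) ln(1 − 4p/3) = −0.75 ln(1 − 0.173333) = −0.75 ln(0.826667)
  = −0.75 × (-0.190353) = 0.142765 substitutions/site.
Under a molecular clock d = 2μt, so t = d/(2μ) = 0.142765 / (2 × 1.6 × 10^-9) = 44.61 million years.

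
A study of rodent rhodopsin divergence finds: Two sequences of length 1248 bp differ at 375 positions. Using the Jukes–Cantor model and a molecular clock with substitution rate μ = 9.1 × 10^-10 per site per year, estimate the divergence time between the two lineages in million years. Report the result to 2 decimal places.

p = 375/1248 ≈ 0.300481.
d = −(3/4) ln(1 − 4p/3) = −0.75 ln(1 − 0.400641) = −0.75 ln(0.599359)
  = −0.75 × (-0.511895) = 0.383921 substitutions/site.
Under a molecular clock d = 2μt, so t = d/(2μ) = 0.383921 / (2 × 9.1 × 10^-10) = 210.95 million years.

210.95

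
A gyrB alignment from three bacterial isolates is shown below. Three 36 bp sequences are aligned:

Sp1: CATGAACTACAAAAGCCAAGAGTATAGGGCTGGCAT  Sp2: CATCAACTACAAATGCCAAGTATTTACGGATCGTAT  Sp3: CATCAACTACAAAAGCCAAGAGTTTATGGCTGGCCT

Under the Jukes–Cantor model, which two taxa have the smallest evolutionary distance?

Sp1 and Sp3

Sp1–Sp2: 9/36 differ, p = 0.250, d = 0.304.
Sp1–Sp3: 4/36 differ, p = 0.111, d = 0.120.
Sp2–Sp3: 8/36 differ, p = 0.222, d = 0.264.
The smallest distance is between Sp1 and Sp3.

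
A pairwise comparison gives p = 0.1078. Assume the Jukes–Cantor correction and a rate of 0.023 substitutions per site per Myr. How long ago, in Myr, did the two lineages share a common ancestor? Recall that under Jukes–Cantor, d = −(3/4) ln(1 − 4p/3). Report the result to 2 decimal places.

2.53

d = −(3/4) ln(1 − 4p/3) = −0.75 ln(1 − 0.143733) = −0.75 ln(0.856267)
  = −0.75 × (-0.155173) = 0.116380 substitutions/site.
Under a molecular clock d = 2μt, so t = d/(2μ) = 0.116380 / (2 × 0.023) = 2.53 Myr.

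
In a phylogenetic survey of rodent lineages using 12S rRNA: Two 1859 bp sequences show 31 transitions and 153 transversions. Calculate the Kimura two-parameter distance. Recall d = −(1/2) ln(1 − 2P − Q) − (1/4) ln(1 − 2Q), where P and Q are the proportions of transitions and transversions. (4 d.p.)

P = 31/1859 ≈ 0.016676 and Q = 153/1859 ≈ 0.082302.
Under the Kimura two-parameter model, d = −½ ln(1 − 2P − Q) − ¼ ln(1 − 2Q).
1 − 2P − Q = 0.884346, giving −½ ln(0.884346) = 0.061453.
1 − 2Q = 0.835396, giving −¼ ln(0.835396) = 0.044962.
d = 0.061453 + 0.044962 = 0.106415.

0.1064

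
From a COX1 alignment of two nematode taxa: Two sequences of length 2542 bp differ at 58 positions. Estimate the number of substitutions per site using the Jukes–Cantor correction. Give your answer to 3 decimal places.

p = 58/2542 ≈ 0.022817.
d = −(3/4) ln(1 − 4p/3) = −0.75 ln(1 − 0.030423) = −0.75 ln(0.969577)
  = −0.75 × (-0.030895) = 0.023171 substitutions/site.

0.023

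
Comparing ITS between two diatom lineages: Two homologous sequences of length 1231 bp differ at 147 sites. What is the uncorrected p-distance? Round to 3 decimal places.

p = 147/1231 = 0.119415… ≈ 0.119 (to 3 d.p.).

0.119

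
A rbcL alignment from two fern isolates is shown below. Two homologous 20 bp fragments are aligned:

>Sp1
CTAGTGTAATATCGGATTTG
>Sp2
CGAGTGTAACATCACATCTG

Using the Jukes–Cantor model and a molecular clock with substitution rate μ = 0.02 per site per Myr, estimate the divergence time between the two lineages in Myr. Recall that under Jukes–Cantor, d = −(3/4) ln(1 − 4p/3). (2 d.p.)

7.60

The sequences differ at 5 of 20 sites (2, 10, 14, 15, 18), so p = 5/20 = 0.25.
d = −(3/4) ln(1 − 4p/3) = −0.75 ln(1 − 0.333333) = −0.75 ln(0.666667)
  = −0.75 × (-0.405465) = 0.304099 substitutions/site.
Under a molecular clock d = 2μt, so t = d/(2μ) = 0.304099 / (2 × 0.02) = 7.60 Myr.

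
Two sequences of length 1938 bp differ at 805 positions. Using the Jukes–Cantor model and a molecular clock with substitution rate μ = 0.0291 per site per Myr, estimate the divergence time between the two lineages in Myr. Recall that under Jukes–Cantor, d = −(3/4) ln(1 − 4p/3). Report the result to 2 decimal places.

p = 805/1938 ≈ 0.415377.
d = −(3/4) ln(1 − 4p/3) = −0.75 ln(1 − 0.553836) = −0.75 ln(0.446164)
  = −0.75 × (-0.807069) = 0.605302 substitutions/site.
Under a molecular clock d = 2μt, so t = d/(2μ) = 0.605302 / (2 × 0.0291) = 10.40 Myr.

10.40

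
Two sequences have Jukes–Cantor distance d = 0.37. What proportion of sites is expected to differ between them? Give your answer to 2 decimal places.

0.29

p = (3/4)(1 − e^(−4d/3)) = 0.75 × (1 − e^(-0.493333)) = 0.75 × (1 − 0.610588) = 0.292059.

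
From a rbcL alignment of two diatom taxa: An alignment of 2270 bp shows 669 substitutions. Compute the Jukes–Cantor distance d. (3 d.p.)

p = 669/2270 ≈ 0.294714.
d = −(3/4) ln(1 − 4p/3) = −0.75 ln(1 − 0.392952) = −0.75 ln(0.607048)
  = −0.75 × (-0.499147) = 0.374360 substitutions/site.

0.374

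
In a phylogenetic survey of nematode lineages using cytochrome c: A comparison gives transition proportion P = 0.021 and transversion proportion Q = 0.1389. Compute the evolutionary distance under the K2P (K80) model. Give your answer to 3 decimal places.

Under the Kimura two-parameter model, d = −½ ln(1 − 2P − Q) − ¼ ln(1 − 2Q).
1 − 2P − Q = 0.8191, giving −½ ln(0.8191) = 0.099775.
1 − 2Q = 0.7222, giving −¼ ln(0.7222) = 0.081363.
d = 0.099775 + 0.081363 = 0.181138.

0.181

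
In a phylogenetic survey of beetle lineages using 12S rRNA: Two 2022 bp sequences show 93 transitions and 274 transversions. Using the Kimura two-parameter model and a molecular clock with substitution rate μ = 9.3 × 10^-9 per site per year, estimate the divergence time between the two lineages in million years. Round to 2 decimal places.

P = 93/2022 ≈ 0.045994 and Q = 274/2022 ≈ 0.135509.
Under the Kimura two-parameter model, d = −½ ln(1 − 2P − Q) − ¼ ln(1 − 2Q).
1 − 2P − Q = 0.772503, giving −½ ln(0.772503) = 0.129060.
1 − 2Q = 0.728982, giving −¼ ln(0.728982) = 0.079027.
d = 0.129060 + 0.079027 = 0.208087.
Under a molecular clock d = 2μt, so t = d/(2μ) = 0.208087 / (2 × 9.3 × 10^-9) = 11.19 million years.

11.19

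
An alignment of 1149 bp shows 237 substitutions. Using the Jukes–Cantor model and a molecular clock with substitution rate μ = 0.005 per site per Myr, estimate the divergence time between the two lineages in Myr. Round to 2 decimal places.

24.12

p = 237/1149 ≈ 0.206266.
d = −(3/4) ln(1 − 4p/3) = −0.75 ln(1 − 0.275021) = −0.75 ln(0.724979)
  = −0.75 × (-0.321613) = 0.241210 substitutions/site.
Under a molecular clock d = 2μt, so t = d/(2μ) = 0.241210 / (2 × 0.005) = 24.12 Myr.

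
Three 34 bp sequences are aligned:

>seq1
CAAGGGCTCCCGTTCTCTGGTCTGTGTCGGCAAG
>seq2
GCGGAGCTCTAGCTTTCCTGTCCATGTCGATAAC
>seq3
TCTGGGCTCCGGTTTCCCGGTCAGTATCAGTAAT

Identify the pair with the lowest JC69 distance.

seq1 and seq3

seq1–seq2: 15/34 differ, p = 0.441, d = 0.665.
seq1–seq3: 12/34 differ, p = 0.353, d = 0.477.
seq2–seq3: 14/34 differ, p = 0.412, d = 0.597.
The smallest distance is between seq1 and seq3.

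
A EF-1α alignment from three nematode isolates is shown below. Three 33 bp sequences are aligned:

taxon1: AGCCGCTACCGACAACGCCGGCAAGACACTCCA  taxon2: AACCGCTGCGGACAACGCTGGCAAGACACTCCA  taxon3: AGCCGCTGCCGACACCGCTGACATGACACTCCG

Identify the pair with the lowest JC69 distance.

taxon1 and taxon2

taxon1–taxon2: 4/33 differ, p = 0.121, d = 0.132.
taxon1–taxon3: 6/33 differ, p = 0.182, d = 0.208.
taxon2–taxon3: 6/33 differ, p = 0.182, d = 0.208.
The smallest distance is between taxon1 and taxon2.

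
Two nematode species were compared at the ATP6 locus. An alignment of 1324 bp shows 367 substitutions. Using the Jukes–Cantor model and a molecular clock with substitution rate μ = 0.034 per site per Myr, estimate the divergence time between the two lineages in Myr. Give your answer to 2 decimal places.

p = 367/1324 ≈ 0.27719.
d = −(3/4) ln(1 − 4p/3) = −0.75 ln(1 − 0.369587) = −0.75 ln(0.630413)
  = −0.75 × (-0.461380) = 0.346035 substitutions/site.
Under a molecular clock d = 2μt, so t = d/(2μ) = 0.346035 / (2 × 0.034) = 5.09 Myr.

5.09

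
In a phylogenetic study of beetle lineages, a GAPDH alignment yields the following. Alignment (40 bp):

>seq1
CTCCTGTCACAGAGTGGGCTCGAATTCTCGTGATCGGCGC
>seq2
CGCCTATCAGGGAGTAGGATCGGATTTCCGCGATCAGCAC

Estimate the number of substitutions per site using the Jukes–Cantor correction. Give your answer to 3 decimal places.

0.383

The sequences differ at 12 of 40 sites, so p = 12/40 = 0.3.
d = −(3/4) ln(1 − 4p/3) = −0.75 ln(1 − 0.4) = −0.75 ln(0.6)
  = −0.75 × (-0.510826) = 0.383120 substitutions/site.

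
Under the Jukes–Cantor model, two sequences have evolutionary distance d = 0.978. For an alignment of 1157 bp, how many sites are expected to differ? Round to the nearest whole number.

Invert JC69: p = (3/4)(1 − e^(−4d/3)) = 0.75 × (1 − e^(-1.304)) = 0.75 × (1 − 0.271444) = 0.546417.
Expected differing sites = pL ≈ 0.546417 × 1157 = 632.204469 ≈ 632.

632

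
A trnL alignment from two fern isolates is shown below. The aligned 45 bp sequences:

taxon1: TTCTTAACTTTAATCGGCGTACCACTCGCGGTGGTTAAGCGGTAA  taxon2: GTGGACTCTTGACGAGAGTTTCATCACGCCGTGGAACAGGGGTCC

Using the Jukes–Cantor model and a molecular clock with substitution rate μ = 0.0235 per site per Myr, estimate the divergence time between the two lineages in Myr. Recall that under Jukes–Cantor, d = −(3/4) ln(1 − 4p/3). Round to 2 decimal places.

The sequences differ at 24 of 45 sites, so p = 24/45 ≈ 0.533333.
d = −(3/4) ln(1 − 4p/3) = −0.75 ln(1 − 0.711111) = −0.75 ln(0.288889)
  = −0.75 × (-1.241713) = 0.931285 substitutions/site.
Under a molecular clock d = 2μt, so t = d/(2μ) = 0.931285 / (2 × 0.0235) = 19.81 Myr.

19.81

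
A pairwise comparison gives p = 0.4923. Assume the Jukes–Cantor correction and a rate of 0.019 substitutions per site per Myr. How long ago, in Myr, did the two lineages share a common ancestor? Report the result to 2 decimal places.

21.08

d = −(3/4) ln(1 − 4p/3) = −0.75 ln(1 − 0.6564) = −0.75 ln(0.3436)
  = −0.75 × (-1.068277) = 0.801208 substitutions/site.
Under a molecular clock d = 2μt, so t = d/(2μ) = 0.801208 / (2 × 0.019) = 21.08 Myr.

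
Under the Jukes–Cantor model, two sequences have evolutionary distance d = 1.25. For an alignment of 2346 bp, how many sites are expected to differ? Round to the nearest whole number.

1427

Invert JC69: p = (3/4)(1 − e^(−4d/3)) = 0.75 × (1 − e^(-1.666667)) = 0.75 × (1 − 0.188876) = 0.608343.
Expected differing sites = pL ≈ 0.608343 × 2346 = 1427.172678 ≈ 1427.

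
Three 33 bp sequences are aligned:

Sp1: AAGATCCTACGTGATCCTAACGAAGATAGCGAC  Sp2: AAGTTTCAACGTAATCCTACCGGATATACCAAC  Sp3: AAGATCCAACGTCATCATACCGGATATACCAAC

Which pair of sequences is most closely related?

Sp1–Sp2: 9/33 differ, p = 0.273, d = 0.339.
Sp1–Sp3: 8/33 differ, p = 0.242, d = 0.293.
Sp2–Sp3: 4/33 differ, p = 0.121, d = 0.132.
The smallest distance is between Sp2 and Sp3.

Sp2 and Sp3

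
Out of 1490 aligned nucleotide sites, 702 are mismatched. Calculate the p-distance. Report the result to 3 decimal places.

0.471

p = 702/1490 = 0.471140… ≈ 0.471 (to 3 d.p.).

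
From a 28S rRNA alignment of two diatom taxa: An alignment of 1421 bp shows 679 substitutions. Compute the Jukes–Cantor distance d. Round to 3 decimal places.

0.760

p = 679/1421 ≈ 0.477833.
d = −(3/4) ln(1 − 4p/3) = −0.75 ln(1 − 0.637111) = −0.75 ln(0.362889)
  = −0.75 × (-1.013658) = 0.760244 substitutions/site.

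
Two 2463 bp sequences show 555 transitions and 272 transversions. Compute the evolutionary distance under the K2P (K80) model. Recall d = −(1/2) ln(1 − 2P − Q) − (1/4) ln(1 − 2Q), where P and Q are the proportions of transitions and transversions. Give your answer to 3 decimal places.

P = 555/2463 ≈ 0.225335 and Q = 272/2463 ≈ 0.110434.
Under the Kimura two-parameter model, d = −½ ln(1 − 2P − Q) − ¼ ln(1 − 2Q).
1 − 2P − Q = 0.438896, giving −½ ln(0.438896) = 0.411746.
1 − 2Q = 0.779132, giving −¼ ln(0.779132) = 0.062394.
d = 0.411746 + 0.062394 = 0.474140.

0.474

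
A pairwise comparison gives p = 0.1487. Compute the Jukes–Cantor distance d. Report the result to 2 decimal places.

0.17

d = −(3/4) ln(1 − 4p/3) = −0.75 ln(1 − 0.198267) = −0.75 ln(0.801733)
  = −0.75 × (-0.220980) = 0.165735 substitutions/site.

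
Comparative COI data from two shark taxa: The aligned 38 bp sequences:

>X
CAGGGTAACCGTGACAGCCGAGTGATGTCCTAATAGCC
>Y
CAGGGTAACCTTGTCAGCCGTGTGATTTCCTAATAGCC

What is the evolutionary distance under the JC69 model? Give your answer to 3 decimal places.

0.113

The sequences differ at 4 of 38 sites (11, 14, 21, 27), so p = 4/38 ≈ 0.105263.
d = −(3/4) ln(1 − 4p/3) = −0.75 ln(1 − 0.140351) = −0.75 ln(0.859649)
  = −0.75 × (-0.151231) = 0.113423 substitutions/site.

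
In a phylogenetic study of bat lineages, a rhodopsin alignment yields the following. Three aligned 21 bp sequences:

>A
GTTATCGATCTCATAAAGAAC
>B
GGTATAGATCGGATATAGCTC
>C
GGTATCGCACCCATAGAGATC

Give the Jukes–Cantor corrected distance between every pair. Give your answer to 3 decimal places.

A–B: 7/21 sites differ → p ≈ 0.333333, d = −0.75 ln(1 − 0.444444) = 0.440839 ≈ 0.441.
A–C: 6/21 sites differ → p ≈ 0.285714, d = −0.75 ln(1 − 0.380952) = 0.359679 ≈ 0.360.
B–C: 7/21 sites differ → p ≈ 0.333333, d = −0.75 ln(1 − 0.444444) = 0.440839 ≈ 0.441.

d(A,B) = 0.441, d(A,C) = 0.360, d(B,C) = 0.441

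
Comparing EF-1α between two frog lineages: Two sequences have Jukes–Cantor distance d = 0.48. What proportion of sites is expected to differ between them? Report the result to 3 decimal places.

0.355

p = (3/4)(1 − e^(−4d/3)) = 0.75 × (1 − e^(-0.64)) = 0.75 × (1 − 0.527292) = 0.354531.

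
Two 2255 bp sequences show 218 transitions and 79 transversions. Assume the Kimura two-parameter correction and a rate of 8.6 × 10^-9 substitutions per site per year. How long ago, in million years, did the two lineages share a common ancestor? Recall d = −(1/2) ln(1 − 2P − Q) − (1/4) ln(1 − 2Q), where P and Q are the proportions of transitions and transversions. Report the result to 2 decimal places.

P = 218/2255 ≈ 0.096674 and Q = 79/2255 ≈ 0.035033.
Under the Kimura two-parameter model, d = −½ ln(1 − 2P − Q) − ¼ ln(1 − 2Q).
1 − 2P − Q = 0.771619, giving −½ ln(0.771619) = 0.129632.
1 − 2Q = 0.929934, giving −¼ ln(0.929934) = 0.018160.
d = 0.129632 + 0.018160 = 0.147792.
Under a molecular clock d = 2μt, so t = d/(2μ) = 0.147792 / (2 × 8.6 × 10^-9) = 8.59 million years.

8.59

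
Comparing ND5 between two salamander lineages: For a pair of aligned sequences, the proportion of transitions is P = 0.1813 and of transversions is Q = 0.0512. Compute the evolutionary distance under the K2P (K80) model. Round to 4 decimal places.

Under the Kimura two-parameter model, d = −½ ln(1 − 2P − Q) − ¼ ln(1 − 2Q).
1 − 2P − Q = 0.5862, giving −½ ln(0.5862) = 0.267047.
1 − 2Q = 0.8976, giving −¼ ln(0.8976) = 0.027008.
d = 0.267047 + 0.027008 = 0.294055.

0.2941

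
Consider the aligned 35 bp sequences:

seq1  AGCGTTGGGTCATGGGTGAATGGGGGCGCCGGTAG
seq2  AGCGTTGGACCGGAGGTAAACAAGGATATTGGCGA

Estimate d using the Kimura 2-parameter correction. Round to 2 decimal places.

1.45

Of 35 sites, 16 differences are transitions and 1 are transversions, so P = 16/35 ≈ 0.457143 and Q = 1/35 ≈ 0.028571.
Under the Kimura two-parameter model, d = −½ ln(1 − 2P − Q) − ¼ ln(1 − 2Q).
1 − 2P − Q = 0.057143, giving −½ ln(0.057143) = 1.431099.
1 − 2Q = 0.942858, giving −¼ ln(0.942858) = 0.014710.
d = 1.431099 + 0.014710 = 1.445809.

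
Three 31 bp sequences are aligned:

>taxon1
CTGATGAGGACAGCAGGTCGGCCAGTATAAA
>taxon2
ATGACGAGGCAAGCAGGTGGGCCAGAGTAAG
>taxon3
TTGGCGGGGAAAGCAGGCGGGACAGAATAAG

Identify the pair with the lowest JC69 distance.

taxon1–taxon2: 8/31 differ, p = 0.258, d = 0.316.
taxon1–taxon3: 10/31 differ, p = 0.323, d = 0.422.
taxon2–taxon3: 7/31 differ, p = 0.226, d = 0.269.
The smallest distance is between taxon2 and taxon3.

taxon2 and taxon3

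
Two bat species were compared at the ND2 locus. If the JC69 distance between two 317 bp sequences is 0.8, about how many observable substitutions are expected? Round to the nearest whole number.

156

Invert JC69: p = (3/4)(1 − e^(−4d/3)) = 0.75 × (1 − e^(-1.066667)) = 0.75 × (1 − 0.344154) = 0.491885.
Expected differing sites = pL ≈ 0.491885 × 317 = 155.927545 ≈ 156.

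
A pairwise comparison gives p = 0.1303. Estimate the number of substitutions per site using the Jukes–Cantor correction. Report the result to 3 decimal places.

0.143

d = −(3/4) ln(1 − 4p/3) = −0.75 ln(1 − 0.173733) = −0.75 ln(0.826267)
  = −0.75 × (-0.190837) = 0.143128 substitutions/site.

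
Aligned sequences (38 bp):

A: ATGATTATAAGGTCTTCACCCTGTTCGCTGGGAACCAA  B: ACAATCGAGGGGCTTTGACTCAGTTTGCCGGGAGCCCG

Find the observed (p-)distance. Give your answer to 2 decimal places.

0.45

The sequences differ at 17 of 38 positions.
p = 17/38 = 0.447368… ≈ 0.45 (to 2 d.p.).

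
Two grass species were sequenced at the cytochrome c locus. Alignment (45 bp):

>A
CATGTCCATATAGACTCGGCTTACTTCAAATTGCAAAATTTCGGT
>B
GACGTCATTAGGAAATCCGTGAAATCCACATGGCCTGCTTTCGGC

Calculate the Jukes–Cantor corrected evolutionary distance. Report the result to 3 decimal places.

The sequences differ at 21 of 45 sites, so p = 21/45 ≈ 0.466667.
d = −(3/4) ln(1 − 4p/3) = −0.75 ln(1 − 0.622223) = −0.75 ln(0.377777)
  = −0.75 × (-0.973451) = 0.730088 substitutions/site.

0.730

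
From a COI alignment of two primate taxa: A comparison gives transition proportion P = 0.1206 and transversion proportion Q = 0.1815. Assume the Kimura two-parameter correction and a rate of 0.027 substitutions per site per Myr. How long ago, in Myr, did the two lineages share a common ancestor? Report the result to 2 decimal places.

7.17

Under the Kimura two-parameter model, d = −½ ln(1 − 2P − Q) − ¼ ln(1 − 2Q).
1 − 2P − Q = 0.5773, giving −½ ln(0.5773) = 0.274697.
1 − 2Q = 0.637, giving −¼ ln(0.637) = 0.112746.
d = 0.274697 + 0.112746 = 0.387443.
Under a molecular clock d = 2μt, so t = d/(2μ) = 0.387443 / (2 × 0.027) = 7.17 Myr.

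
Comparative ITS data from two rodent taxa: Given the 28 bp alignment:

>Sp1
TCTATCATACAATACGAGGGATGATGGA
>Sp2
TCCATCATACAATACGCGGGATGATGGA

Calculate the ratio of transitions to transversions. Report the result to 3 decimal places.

1.000

Transitions are A↔G and C↔T; transversions are all other mismatches.
Transitions: 1. Transversions: 1.
R = 1/1 = 1.000.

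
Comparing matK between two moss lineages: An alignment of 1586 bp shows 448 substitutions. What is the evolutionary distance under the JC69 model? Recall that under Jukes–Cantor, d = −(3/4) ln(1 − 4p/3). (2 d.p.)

p = 448/1586 ≈ 0.282472.
d = −(3/4) ln(1 − 4p/3) = −0.75 ln(1 − 0.376629) = −0.75 ln(0.623371)
  = −0.75 × (-0.472613) = 0.354460 substitutions/site.

0.35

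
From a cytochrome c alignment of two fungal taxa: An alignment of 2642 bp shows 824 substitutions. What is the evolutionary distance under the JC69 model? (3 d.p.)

p = 824/2642 ≈ 0.311885.
d = −(3/4) ln(1 − 4p/3) = −0.75 ln(1 − 0.415847) = −0.75 ln(0.584153)
  = −0.75 × (-0.537592) = 0.403194 substitutions/site.

0.403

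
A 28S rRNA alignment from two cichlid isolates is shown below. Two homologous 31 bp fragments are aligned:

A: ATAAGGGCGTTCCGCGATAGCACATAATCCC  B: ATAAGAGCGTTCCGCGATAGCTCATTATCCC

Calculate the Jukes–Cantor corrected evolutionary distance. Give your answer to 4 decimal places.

The sequences differ at 3 of 31 sites (6, 22, 26), so p = 3/31 ≈ 0.096774.
d = −(3/4) ln(1 − 4p/3) = −0.75 ln(1 − 0.129032) = −0.75 ln(0.870968)
  = −0.75 × (-0.138150) = 0.103613 substitutions/site.

0.1036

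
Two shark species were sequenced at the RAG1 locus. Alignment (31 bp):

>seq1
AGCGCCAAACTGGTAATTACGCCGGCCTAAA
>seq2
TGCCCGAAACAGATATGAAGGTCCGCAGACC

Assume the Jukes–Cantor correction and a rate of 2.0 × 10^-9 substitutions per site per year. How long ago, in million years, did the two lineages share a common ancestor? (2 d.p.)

The sequences differ at 15 of 31 sites, so p = 15/31 ≈ 0.483871.
d = −(3/4) ln(1 − 4p/3) = −0.75 ln(1 − 0.645161) = −0.75 ln(0.354839)
  = −0.75 × (-1.036091) = 0.777068 substitutions/site.
Under a molecular clock d = 2μt, so t = d/(2μ) = 0.777068 / (2 × 2.0 × 10^-9) = 194.27 million years.

194.27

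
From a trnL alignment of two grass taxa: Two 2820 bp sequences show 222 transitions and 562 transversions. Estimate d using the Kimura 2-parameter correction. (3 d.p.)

P = 222/2820 ≈ 0.078723 and Q = 562/2820 ≈ 0.199291.
Under the Kimura two-parameter model, d = −½ ln(1 − 2P − Q) − ¼ ln(1 − 2Q).
1 − 2P − Q = 0.643263, giving −½ ln(0.643263) = 0.220601.
1 − 2Q = 0.601418, giving −¼ ln(0.601418) = 0.127116.
d = 0.220601 + 0.127116 = 0.347717.

0.348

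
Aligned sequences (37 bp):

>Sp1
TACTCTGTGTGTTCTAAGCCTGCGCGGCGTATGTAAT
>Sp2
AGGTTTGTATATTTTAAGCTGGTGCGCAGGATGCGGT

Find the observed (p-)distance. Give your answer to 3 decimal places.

The sequences differ at 16 of 37 positions.
p = 16/37 = 0.432432… ≈ 0.432 (to 3 d.p.).

0.432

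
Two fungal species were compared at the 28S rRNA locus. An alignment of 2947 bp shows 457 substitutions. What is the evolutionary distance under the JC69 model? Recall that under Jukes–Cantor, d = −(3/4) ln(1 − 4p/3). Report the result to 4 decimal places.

p = 457/2947 ≈ 0.155073.
d = −(3/4) ln(1 − 4p/3) = −0.75 ln(1 − 0.206764) = −0.75 ln(0.793236)
  = −0.75 × (-0.231634) = 0.173726 substitutions/site.

0.1737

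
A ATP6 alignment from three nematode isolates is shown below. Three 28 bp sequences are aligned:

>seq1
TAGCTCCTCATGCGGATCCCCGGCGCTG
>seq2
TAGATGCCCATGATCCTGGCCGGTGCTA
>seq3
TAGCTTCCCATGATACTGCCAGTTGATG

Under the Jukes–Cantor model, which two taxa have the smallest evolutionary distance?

seq2 and seq3

seq1–seq2: 11/28 differ, p = 0.393, d = 0.556.
seq1–seq3: 11/28 differ, p = 0.393, d = 0.556.
seq2–seq3: 8/28 differ, p = 0.286, d = 0.360.
The smallest distance is between seq2 and seq3.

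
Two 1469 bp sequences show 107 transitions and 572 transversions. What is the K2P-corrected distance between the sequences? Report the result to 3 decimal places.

0.760

P = 107/1469 ≈ 0.072839 and Q = 572/1469 ≈ 0.389381.
Under the Kimura two-parameter model, d = −½ ln(1 − 2P − Q) − ¼ ln(1 − 2Q).
1 − 2P − Q = 0.464941, giving −½ ln(0.464941) = 0.382922.
1 − 2Q = 0.221238, giving −¼ ln(0.221238) = 0.377129.
d = 0.382922 + 0.377129 = 0.760051.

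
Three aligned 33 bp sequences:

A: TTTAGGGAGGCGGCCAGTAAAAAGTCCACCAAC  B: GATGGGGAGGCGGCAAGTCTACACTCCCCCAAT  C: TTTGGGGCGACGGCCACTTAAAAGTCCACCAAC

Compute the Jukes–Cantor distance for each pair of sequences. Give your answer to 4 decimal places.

d(A,B) = 0.3882, d(A,C) = 0.1693, d(B,C) = 0.4975

A–B: 10/33 sites differ → p ≈ 0.30303, d = −0.75 ln(1 − 0.40404) = 0.388186 ≈ 0.3882.
A–C: 5/33 sites differ → p ≈ 0.151515, d = −0.75 ln(1 − 0.20202) = 0.169254 ≈ 0.1693.
B–C: 12/33 sites differ → p ≈ 0.363636, d = −0.75 ln(1 − 0.484848) = 0.497470 ≈ 0.4975.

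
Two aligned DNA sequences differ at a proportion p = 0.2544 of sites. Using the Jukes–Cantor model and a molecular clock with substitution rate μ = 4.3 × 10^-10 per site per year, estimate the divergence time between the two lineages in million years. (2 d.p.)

d = −(3/4) ln(1 − 4p/3) = −0.75 ln(1 − 0.3392) = −0.75 ln(0.6608)
  = −0.75 × (-0.414304) = 0.310728 substitutions/site.
Under a molecular clock d = 2μt, so t = d/(2μ) = 0.310728 / (2 × 4.3 × 10^-10) = 361.31 million years.

361.31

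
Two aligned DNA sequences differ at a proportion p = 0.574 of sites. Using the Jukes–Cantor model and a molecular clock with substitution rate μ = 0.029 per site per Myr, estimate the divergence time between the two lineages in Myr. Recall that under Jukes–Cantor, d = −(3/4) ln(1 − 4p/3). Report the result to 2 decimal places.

18.74

d = −(3/4) ln(1 − 4p/3) = −0.75 ln(1 − 0.765333) = −0.75 ln(0.234667)
  = −0.75 × (-1.449588) = 1.087191 substitutions/site.
Under a molecular clock d = 2μt, so t = d/(2μ) = 1.087191 / (2 × 0.029) = 18.74 Myr.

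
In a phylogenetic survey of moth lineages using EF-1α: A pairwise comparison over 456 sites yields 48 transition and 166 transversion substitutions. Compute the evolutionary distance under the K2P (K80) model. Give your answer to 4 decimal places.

0.7529

P = 48/456 ≈ 0.105263 and Q = 166/456 ≈ 0.364035.
Under the Kimura two-parameter model, d = −½ ln(1 − 2P − Q) − ¼ ln(1 − 2Q).
1 − 2P − Q = 0.425439, giving −½ ln(0.425439) = 0.427317.
1 − 2Q = 0.27193, giving −¼ ln(0.27193) = 0.325553.
d = 0.427317 + 0.325553 = 0.752870.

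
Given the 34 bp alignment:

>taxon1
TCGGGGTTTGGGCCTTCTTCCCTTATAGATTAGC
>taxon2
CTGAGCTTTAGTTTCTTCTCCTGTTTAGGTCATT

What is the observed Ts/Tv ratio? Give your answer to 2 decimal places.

Transitions are A↔G and C↔T; transversions are all other mismatches.
Transitions: 13. Transversions: 5.
R = 13/5 = 2.60.

2.60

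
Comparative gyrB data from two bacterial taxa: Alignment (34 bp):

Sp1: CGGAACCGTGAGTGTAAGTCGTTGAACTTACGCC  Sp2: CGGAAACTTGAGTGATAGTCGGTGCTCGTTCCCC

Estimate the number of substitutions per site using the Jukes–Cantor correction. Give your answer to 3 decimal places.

0.373

The sequences differ at 10 of 34 sites (6, 8, 15, 16, 22, 25, 26, 28, 30, 32), so p = 10/34 ≈ 0.294118.
d = −(3/4) ln(1 − 4p/3) = −0.75 ln(1 − 0.392157) = −0.75 ln(0.607843)
  = −0.75 × (-0.497839) = 0.373379 substitutions/site.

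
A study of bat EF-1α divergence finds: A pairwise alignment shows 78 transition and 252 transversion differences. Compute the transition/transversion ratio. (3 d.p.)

0.310

R = 78/252 = 0.309523… ≈ 0.310 (to 3 d.p.).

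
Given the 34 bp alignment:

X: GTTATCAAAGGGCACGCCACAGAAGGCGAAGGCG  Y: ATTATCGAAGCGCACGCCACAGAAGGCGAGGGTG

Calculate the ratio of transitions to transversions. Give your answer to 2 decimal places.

4.00

Transitions are A↔G and C↔T; transversions are all other mismatches.
Transitions: 4. Transversions: 1.
R = 4/1 = 4.00.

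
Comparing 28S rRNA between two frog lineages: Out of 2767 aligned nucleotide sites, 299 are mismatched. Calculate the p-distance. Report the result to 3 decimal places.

p = 299/2767 = 0.108059… ≈ 0.108 (to 3 d.p.).

0.108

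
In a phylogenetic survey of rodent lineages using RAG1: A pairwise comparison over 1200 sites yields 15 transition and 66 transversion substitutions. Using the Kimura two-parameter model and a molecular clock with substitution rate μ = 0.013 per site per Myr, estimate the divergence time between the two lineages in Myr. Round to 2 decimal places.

P = 15/1200 = 0.0125 and Q = 66/1200 = 0.055.
Under the Kimura two-parameter model, d = −½ ln(1 − 2P − Q) − ¼ ln(1 − 2Q).
1 − 2P − Q = 0.92, giving −½ ln(0.92) = 0.041691.
1 − 2Q = 0.89, giving −¼ ln(0.89) = 0.029133.
d = 0.041691 + 0.029133 = 0.070824.
Under a molecular clock d = 2μt, so t = d/(2μ) = 0.070824 / (2 × 0.013) = 2.72 Myr.

2.72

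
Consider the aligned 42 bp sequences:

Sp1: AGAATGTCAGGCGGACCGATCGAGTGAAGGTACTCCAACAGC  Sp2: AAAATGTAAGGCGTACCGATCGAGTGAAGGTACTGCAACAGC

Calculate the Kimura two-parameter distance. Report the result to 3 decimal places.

Of 42 sites, 1 differences are transitions and 3 are transversions, so P = 1/42 ≈ 0.02381 and Q = 3/42 ≈ 0.071429.
Under the Kimura two-parameter model, d = −½ ln(1 − 2P − Q) − ¼ ln(1 − 2Q).
1 − 2P − Q = 0.880951, giving −½ ln(0.880951) = 0.063377.
1 − 2Q = 0.857142, giving −¼ ln(0.857142) = 0.038538.
d = 0.063377 + 0.038538 = 0.101915.

0.102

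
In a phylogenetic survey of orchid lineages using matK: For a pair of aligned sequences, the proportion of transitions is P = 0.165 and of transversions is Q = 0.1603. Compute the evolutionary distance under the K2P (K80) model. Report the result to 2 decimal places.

0.43

Under the Kimura two-parameter model, d = −½ ln(1 − 2P − Q) − ¼ ln(1 − 2Q).
1 − 2P − Q = 0.5097, giving −½ ln(0.5097) = 0.336966.
1 − 2Q = 0.6794, giving −¼ ln(0.6794) = 0.096636.
d = 0.336966 + 0.096636 = 0.433602.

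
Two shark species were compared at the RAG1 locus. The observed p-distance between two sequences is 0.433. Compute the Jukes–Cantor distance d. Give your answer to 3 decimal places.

d = −(3/4) ln(1 − 4p/3) = −0.75 ln(1 − 0.577333) = −0.75 ln(0.422667)
  = −0.75 × (-0.861171) = 0.645878 substitutions/site.

0.646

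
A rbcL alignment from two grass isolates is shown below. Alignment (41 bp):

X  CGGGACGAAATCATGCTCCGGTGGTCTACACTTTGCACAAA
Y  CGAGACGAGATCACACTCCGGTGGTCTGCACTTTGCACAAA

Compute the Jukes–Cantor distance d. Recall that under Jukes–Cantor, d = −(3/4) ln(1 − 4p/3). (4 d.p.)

0.1331

The sequences differ at 5 of 41 sites (3, 9, 14, 15, 28), so p = 5/41 ≈ 0.121951.
d = −(3/4) ln(1 − 4p/3) = −0.75 ln(1 − 0.162601) = −0.75 ln(0.837399)
  = −0.75 × (-0.177455) = 0.133091 substitutions/site.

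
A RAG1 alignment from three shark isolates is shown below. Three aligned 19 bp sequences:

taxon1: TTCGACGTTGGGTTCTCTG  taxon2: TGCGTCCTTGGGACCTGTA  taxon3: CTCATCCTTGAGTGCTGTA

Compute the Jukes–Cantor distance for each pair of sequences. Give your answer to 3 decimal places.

taxon1–taxon2: 7/19 sites differ → p ≈ 0.368421, d = −0.75 ln(1 − 0.491228) = 0.506816 ≈ 0.507.
taxon1–taxon3: 8/19 sites differ → p ≈ 0.421053, d = −0.75 ln(1 − 0.561404) = 0.618132 ≈ 0.618.
taxon2–taxon3: 6/19 sites differ → p ≈ 0.315789, d = −0.75 ln(1 − 0.421052) = 0.409907 ≈ 0.410.

d(taxon1,taxon2) = 0.507, d(taxon1,taxon3) = 0.618, d(taxon2,taxon3) = 0.410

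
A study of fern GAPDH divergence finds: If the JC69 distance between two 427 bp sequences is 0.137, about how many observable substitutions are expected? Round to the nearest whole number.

Invert JC69: p = (3/4)(1 − e^(−4d/3)) = 0.75 × (1 − e^(-0.182667)) = 0.75 × (1 − 0.833046) = 0.125216.
Expected differing sites = pL ≈ 0.125216 × 427 = 53.467232 ≈ 53.

53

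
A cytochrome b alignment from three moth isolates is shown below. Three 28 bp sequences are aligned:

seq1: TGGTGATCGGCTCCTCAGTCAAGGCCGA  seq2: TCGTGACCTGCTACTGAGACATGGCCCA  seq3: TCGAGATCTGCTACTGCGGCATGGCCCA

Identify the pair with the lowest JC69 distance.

seq2 and seq3

seq1–seq2: 8/28 differ, p = 0.286, d = 0.360.
seq1–seq3: 9/28 differ, p = 0.321, d = 0.420.
seq2–seq3: 4/28 differ, p = 0.143, d = 0.158.
The smallest distance is between seq2 and seq3.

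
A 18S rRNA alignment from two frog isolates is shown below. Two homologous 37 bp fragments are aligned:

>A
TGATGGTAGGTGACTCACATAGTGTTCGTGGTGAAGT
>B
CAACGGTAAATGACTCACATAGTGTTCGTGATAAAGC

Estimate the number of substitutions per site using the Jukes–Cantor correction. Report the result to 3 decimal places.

The sequences differ at 8 of 37 sites (1, 2, 4, 9, 10, 31, 33, 37), so p = 8/37 ≈ 0.216216.
d = −(3/4) ln(1 − 4p/3) = −0.75 ln(1 − 0.288288) = −0.75 ln(0.711712)
  = −0.75 × (-0.340082) = 0.255062 substitutions/site.

0.255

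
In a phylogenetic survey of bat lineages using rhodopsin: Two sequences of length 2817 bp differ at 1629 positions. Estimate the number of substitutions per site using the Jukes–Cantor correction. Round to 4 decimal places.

p = 1629/2817 ≈ 0.578275.
d = −(3/4) ln(1 − 4p/3) = −0.75 ln(1 − 0.771033) = −0.75 ln(0.228967)
  = −0.75 × (-1.474177) = 1.105633 substitutions/site.

1.1056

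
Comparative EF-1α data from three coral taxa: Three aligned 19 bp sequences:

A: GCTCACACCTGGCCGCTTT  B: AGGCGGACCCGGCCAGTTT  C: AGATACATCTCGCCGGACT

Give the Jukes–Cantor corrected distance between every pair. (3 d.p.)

d(A,B) = 0.618, d(A,C) = 0.749, d(B,C) = 0.907

A–B: 8/19 sites differ → p ≈ 0.421053, d = −0.75 ln(1 − 0.561404) = 0.618132 ≈ 0.618.
A–C: 9/19 sites differ → p ≈ 0.473684, d = −0.75 ln(1 − 0.631579) = 0.748897 ≈ 0.749.
B–C: 10/19 sites differ → p ≈ 0.526316, d = −0.75 ln(1 − 0.701755) = 0.907380 ≈ 0.907.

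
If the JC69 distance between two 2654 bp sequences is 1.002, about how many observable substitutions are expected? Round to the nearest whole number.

Invert JC69: p = (3/4)(1 − e^(−4d/3)) = 0.75 × (1 − e^(-1.336)) = 0.75 × (1 − 0.262895) = 0.552829.
Expected differing sites = pL ≈ 0.552829 × 2654 = 1467.208166 ≈ 1467.

1467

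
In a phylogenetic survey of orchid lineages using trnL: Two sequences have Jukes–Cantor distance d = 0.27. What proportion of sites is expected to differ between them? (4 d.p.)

0.2267

p = (3/4)(1 − e^(−4d/3)) = 0.75 × (1 − e^(-0.36)) = 0.75 × (1 − 0.697676) = 0.226743.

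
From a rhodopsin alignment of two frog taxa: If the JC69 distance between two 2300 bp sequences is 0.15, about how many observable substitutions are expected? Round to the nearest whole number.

Invert JC69: p = (3/4)(1 − e^(−4d/3)) = 0.75 × (1 − e^(-0.2)) = 0.75 × (1 − 0.818731) = 0.135952.
Expected differing sites = pL ≈ 0.135952 × 2300 = 312.6896 ≈ 313.

313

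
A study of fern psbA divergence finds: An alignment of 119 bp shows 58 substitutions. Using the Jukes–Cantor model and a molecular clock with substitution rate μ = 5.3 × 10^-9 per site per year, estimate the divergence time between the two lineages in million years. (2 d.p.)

74.25

p = 58/119 ≈ 0.487395.
d = −(3/4) ln(1 − 4p/3) = −0.75 ln(1 − 0.64986) = −0.75 ln(0.35014)
  = −0.75 × (-1.049422) = 0.787067 substitutions/site.
Under a molecular clock d = 2μt, so t = d/(2μ) = 0.787067 / (2 × 5.3 × 10^-9) = 74.25 million years.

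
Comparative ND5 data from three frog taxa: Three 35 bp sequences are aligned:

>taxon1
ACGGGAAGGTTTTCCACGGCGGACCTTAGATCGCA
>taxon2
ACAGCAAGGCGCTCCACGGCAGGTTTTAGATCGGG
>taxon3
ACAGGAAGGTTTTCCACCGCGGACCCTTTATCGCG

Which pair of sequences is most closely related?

taxon1–taxon2: 11/35 differ, p = 0.314, d = 0.407.
taxon1–taxon3: 6/35 differ, p = 0.171, d = 0.195.
taxon2–taxon3: 13/35 differ, p = 0.371, d = 0.513.
The smallest distance is between taxon1 and taxon3.

taxon1 and taxon3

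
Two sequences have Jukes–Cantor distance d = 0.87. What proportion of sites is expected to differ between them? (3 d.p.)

0.515

p = (3/4)(1 − e^(−4d/3)) = 0.75 × (1 − e^(-1.16)) = 0.75 × (1 − 0.313486) = 0.514886.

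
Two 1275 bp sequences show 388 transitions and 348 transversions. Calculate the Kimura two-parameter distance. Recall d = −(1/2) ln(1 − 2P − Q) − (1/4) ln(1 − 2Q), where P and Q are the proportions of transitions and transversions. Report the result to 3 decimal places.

P = 388/1275 ≈ 0.304314 and Q = 348/1275 ≈ 0.272941.
Under the Kimura two-parameter model, d = −½ ln(1 − 2P − Q) − ¼ ln(1 − 2Q).
1 − 2P − Q = 0.118431, giving −½ ln(0.118431) = 1.066712.
1 − 2Q = 0.454118, giving −¼ ln(0.454118) = 0.197350.
d = 1.066712 + 0.197350 = 1.264062.

1.264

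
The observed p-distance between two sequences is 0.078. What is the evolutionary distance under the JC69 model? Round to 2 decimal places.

0.08

d = −(3/4) ln(1 − 4p/3) = −0.75 ln(1 − 0.104) = −0.75 ln(0.896)
  = −0.75 × (-0.109815) = 0.082361 substitutions/site.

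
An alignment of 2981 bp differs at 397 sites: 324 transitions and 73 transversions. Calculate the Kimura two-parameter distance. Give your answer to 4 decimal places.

P = 324/2981 ≈ 0.108688 and Q = 73/2981 ≈ 0.024488.
Under the Kimura two-parameter model, d = −½ ln(1 − 2P − Q) − ¼ ln(1 − 2Q).
1 − 2P − Q = 0.758136, giving −½ ln(0.758136) = 0.138446.
1 − 2Q = 0.951024, giving −¼ ln(0.951024) = 0.012554.
d = 0.138446 + 0.012554 = 0.151000.

0.1510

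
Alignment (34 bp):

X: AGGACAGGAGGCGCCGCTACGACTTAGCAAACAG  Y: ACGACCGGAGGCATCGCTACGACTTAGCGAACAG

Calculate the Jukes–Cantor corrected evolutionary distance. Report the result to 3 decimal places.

0.164

The sequences differ at 5 of 34 sites (2, 6, 13, 14, 29), so p = 5/34 ≈ 0.147059.
d = −(3/4) ln(1 − 4p/3) = −0.75 ln(1 − 0.196079) = −0.75 ln(0.803921)
  = −0.75 × (-0.218254) = 0.163691 substitutions/site.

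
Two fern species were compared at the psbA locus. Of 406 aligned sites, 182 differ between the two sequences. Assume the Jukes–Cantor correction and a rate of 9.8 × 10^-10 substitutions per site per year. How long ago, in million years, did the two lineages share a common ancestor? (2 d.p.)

348.43

p = 182/406 ≈ 0.448276.
d = −(3/4) ln(1 − 4p/3) = −0.75 ln(1 − 0.597701) = −0.75 ln(0.402299)
  = −0.75 × (-0.910560) = 0.682920 substitutions/site.
Under a molecular clock d = 2μt, so t = d/(2μ) = 0.682920 / (2 × 9.8 × 10^-10) = 348.43 million years.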